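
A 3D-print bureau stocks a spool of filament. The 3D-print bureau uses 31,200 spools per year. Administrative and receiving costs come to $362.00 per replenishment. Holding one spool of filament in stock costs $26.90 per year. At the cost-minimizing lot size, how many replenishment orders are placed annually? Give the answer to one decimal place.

Q* = √(2DS/H) = √(2 × 31,200 × 362 / 26.9) ≈ 916.37.
Orders per year = D / Q* = 31,200 / 916.37 ≈ 34.047.

N ≈ 34.0 orders per year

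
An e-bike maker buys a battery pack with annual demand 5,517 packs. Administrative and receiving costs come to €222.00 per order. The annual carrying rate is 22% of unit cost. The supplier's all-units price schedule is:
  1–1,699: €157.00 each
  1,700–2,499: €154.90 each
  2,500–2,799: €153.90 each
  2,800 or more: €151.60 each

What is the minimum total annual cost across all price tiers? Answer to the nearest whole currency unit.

Holding cost per unit per year at price C is H = 0.22·C.
Evaluate total cost at each tier's feasible EOQ or, if the EOQ is below the tier, at the tier's minimum quantity.
EOQ at €157.00 = 266.3 (feasible in tier 1): TC = 5,517×€157.00 + (5,517/266.3)×222 + (266.3/2)×0.22×€157.00 = €875,367.23.
EOQ at €154.90 = 268.1 < 1700, so use break Q=1700: TC = 5,517×€154.90 + (5,517/1700.0)×222 + (1700.0/2)×0.22×€154.90 = €884,270.06.
EOQ at €153.90 = 269.0 < 2500, so use break Q=2500: TC = 5,517×€153.90 + (5,517/2500.0)×222 + (2500.0/2)×0.22×€153.90 = €891,878.71.
EOQ at €151.60 = 271.0 < 2800, so use break Q=2800: TC = 5,517×€151.60 + (5,517/2800.0)×222 + (2800.0/2)×0.22×€151.60 = €883,507.42.
Lowest total cost among the candidates is at Q = 266.3.

TC* ≈ €875,367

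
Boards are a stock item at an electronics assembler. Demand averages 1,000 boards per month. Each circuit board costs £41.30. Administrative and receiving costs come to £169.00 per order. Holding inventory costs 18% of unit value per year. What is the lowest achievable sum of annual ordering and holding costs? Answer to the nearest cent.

Annual demand D = 1,000 × 12 = 12,000.
Holding cost H = 0.18 × £41.30 = £7.4340 per unit per year.
EOQ = √(2DS/H) = √(2 × 12,000 × 169 / 7.434) ≈ 738.65.
At the optimum the two cost components are equal, so total cost = 2·(Q*/2)H = Q*·H.
Minimum total = √(2DSH) = √(2 × 12,000 × 169 × 7.434) ≈ 5491.111.

TC* ≈ £5,491.11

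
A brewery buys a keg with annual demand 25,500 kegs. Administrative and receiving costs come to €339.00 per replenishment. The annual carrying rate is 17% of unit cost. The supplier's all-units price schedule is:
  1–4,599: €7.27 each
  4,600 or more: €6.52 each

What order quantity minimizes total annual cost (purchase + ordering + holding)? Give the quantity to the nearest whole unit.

Q* ≈ 4,600 kegs

Holding cost per unit per year at price C is H = 0.17·C.
For each price level, check whether its EOQ is feasible; otherwise the best quantity at that price is the breakpoint.
EOQ at €7.27 = 3740.2 (feasible in tier 1): TC = 25,500×€7.27 + (25,500/3740.2)×339 + (3740.2/2)×0.17×€7.27 = €190,007.50.
EOQ at €6.52 = 3949.5 < 4600, so use break Q=4600: TC = 25,500×€6.52 + (25,500/4600.0)×339 + (4600.0/2)×0.17×€6.52 = €170,688.56.
Lowest total cost is €170,688.56 at Q = 4600.0.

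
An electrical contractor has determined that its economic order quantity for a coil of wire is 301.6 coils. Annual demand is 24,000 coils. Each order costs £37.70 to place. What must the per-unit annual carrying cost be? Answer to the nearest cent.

The basic EOQ model gives Q* = √(2DS/H); rearrange for the unknown.
From Q* = √(2DS/H): H = 2DS / Q*² = 2 × 24,000 × 37.7 / 301.6² = 19.8939.

H ≈ £19.89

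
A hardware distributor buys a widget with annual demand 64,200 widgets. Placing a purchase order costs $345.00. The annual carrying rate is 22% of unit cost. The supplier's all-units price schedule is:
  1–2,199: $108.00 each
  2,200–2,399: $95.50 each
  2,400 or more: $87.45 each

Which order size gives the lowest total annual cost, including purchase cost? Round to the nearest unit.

Q* ≈ 2,400 widgets

Holding cost per unit per year at price C is H = 0.22·C.
Candidates are each tier's EOQ (if it falls in that tier) and each price-break quantity.
EOQ at $108.00 = 1365.4 (feasible in tier 1): TC = 64,200×$108.00 + (64,200/1365.4)×345 + (1365.4/2)×0.22×$108.00 = $6,966,042.57.
EOQ at $95.50 = 1452.0 < 2200, so use break Q=2200: TC = 64,200×$95.50 + (64,200/2200.0)×345 + (2200.0/2)×0.22×$95.50 = $6,164,278.73.
EOQ at $87.45 = 1517.4 < 2400, so use break Q=2400: TC = 64,200×$87.45 + (64,200/2400.0)×345 + (2400.0/2)×0.22×$87.45 = $5,646,605.55.
Lowest total cost is $5,646,605.55 at Q = 2400.0.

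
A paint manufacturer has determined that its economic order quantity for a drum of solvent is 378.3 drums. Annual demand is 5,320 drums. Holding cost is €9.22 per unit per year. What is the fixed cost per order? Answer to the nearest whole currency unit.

S ≈ €124

Invert the EOQ relation Q*² = 2DS/H.
From Q* = √(2DS/H): S = Q*²H / (2D) = 378.3² × 9.22 / (2 × 5,320) = 124.0115.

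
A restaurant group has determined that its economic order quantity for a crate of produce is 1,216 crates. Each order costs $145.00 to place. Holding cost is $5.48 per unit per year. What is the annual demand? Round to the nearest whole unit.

Squaring Q* = √(2DS/H) gives Q*² = 2DS/H.
From Q* = √(2DS/H): D = Q*²H / (2S) = 1,216² × 5.48 / (2 × 145) = 27941.500.

D ≈ 27,941 crates per year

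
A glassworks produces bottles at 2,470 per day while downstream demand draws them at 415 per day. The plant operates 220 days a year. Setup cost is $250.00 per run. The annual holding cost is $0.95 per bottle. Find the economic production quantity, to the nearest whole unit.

Q* ≈ 7,600 bottles

Annual demand D = 415 × 220 = 91,300.
Production build-up factor (1 − d/p) = 1 − 415/2,470 = 0.8320.
Q* = √(2DS / (H(1 − d/p))) = √(2 × 91,300 × 250 / (0.95 × 0.8320)).
= √(45,650,000 / 0.7904) ≈ 7599.782.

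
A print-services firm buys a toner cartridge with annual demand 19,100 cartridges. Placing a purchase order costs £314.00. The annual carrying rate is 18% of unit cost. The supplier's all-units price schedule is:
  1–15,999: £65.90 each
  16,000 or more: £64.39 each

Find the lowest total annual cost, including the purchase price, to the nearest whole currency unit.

Holding cost per unit per year at price C is H = 0.18·C.
For each price level, check whether its EOQ is feasible; otherwise the best quantity at that price is the breakpoint.
EOQ at £65.90 = 1005.6 (feasible in tier 1): TC = 19,100×£65.90 + (19,100/1005.6)×314 + (1005.6/2)×0.18×£65.90 = £1,270,618.22.
EOQ at £64.39 = 1017.3 < 16000, so use break Q=16000: TC = 19,100×£64.39 + (19,100/16000.0)×314 + (16000.0/2)×0.18×£64.39 = £1,322,945.44.
Lowest total cost among the candidates is at Q = 1005.6.

TC* ≈ £1,270,618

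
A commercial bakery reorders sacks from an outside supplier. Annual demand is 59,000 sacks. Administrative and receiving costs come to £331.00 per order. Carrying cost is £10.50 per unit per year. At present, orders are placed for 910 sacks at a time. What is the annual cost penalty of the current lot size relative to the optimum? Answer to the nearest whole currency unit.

EOQ = √(2DS/H) = √(2 × 59,000 × 331 / 10.5) ≈ 1928.68.
Cost at Q* = (D/Q*)S + (Q*/2)H = √(2DSH) ≈ £20,251.15.
Cost at Q = 910: (59,000/910)×331 + (910/2)×10.5 = £21,460.44 + £4,777.50 = £26,237.94.
Excess = £26,237.94 − £20,251.15 = £5,986.79.

Extra cost ≈ £5,987 per year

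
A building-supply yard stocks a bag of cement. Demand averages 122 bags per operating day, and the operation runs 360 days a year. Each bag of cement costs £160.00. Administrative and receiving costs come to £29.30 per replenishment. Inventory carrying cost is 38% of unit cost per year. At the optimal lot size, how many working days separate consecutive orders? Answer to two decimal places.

Annual demand D = 122 × 360 = 43,920.
Holding cost H = 0.38 × £160.00 = £60.8000 per unit per year.
The optimal lot size = √(2DS/H) = √(2 × 43,920 × 29.3 / 60.8) ≈ 205.74.
Cycle time = Q*/D × 360 = 205.74 / 43,920 × 360 ≈ 1.686 days.

T ≈ 1.69 days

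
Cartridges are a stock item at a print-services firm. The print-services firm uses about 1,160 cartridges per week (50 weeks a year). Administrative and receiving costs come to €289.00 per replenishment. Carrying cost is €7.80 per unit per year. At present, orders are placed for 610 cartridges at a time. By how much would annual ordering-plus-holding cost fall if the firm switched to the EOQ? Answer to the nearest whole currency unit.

Extra cost ≈ €13,687 per year

Annual demand D = 1,160 × 50 = 58,000.
EOQ = √(2DS/H) = √(2 × 58,000 × 289 / 7.8) ≈ 2073.15.
Cost at Q* = (D/Q*)S + (Q*/2)H = √(2DSH) ≈ €16,170.57.
Cost at Q = 610: (58,000/610)×289 + (610/2)×7.8 = €27,478.69 + €2,379.00 = €29,857.69.
Excess = €29,857.69 − €16,170.57 = €13,687.12.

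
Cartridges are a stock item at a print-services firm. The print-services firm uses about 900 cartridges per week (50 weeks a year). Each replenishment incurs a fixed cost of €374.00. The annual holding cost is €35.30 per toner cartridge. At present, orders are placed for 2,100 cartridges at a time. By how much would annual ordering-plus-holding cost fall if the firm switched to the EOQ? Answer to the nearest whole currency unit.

Extra cost ≈ €10,609 per year

Annual demand D = 900 × 50 = 45,000.
EOQ = √(2DS/H) = √(2 × 45,000 × 374 / 35.3) ≈ 976.49.
Cost at Q* = (D/Q*)S + (Q*/2)H = √(2DSH) ≈ €34,470.25.
Cost at Q = 2,100: (45,000/2,100)×374 + (2,100/2)×35.3 = €8,014.29 + €37,065.00 = €45,079.29.
Excess = €45,079.29 − €34,470.25 = €10,609.04.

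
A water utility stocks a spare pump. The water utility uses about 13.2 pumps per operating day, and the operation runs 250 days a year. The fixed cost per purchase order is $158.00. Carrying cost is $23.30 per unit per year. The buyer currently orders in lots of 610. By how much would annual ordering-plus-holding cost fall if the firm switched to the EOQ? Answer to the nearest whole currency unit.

Extra cost ≈ $3,032 per year

Annual demand D = 13.2 × 250 = 3,300.
EOQ = √(2DS/H) = √(2 × 3,300 × 158 / 23.3) ≈ 211.55.
Cost at Q* = (D/Q*)S + (Q*/2)H = √(2DSH) ≈ $4,929.22.
Cost at Q = 610: (3,300/610)×158 + (610/2)×23.3 = $854.75 + $7,106.50 = $7,961.25.
Excess = $7,961.25 − $4,929.22 = $3,032.03.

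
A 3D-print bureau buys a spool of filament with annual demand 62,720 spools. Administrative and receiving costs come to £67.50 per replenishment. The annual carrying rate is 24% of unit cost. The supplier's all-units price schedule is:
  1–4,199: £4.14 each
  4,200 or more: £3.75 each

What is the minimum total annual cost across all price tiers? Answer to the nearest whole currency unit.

Holding cost per unit per year at price C is H = 0.24·C.
Evaluate total cost at each tier's feasible EOQ or, if the EOQ is below the tier, at the tier's minimum quantity.
EOQ at £4.14 = 2919.2 (feasible in tier 1): TC = 62,720×£4.14 + (62,720/2919.2)×67.5 + (2919.2/2)×0.24×£4.14 = £262,561.32.
EOQ at £3.75 = 3067.2 < 4200, so use break Q=4200: TC = 62,720×£3.75 + (62,720/4200.0)×67.5 + (4200.0/2)×0.24×£3.75 = £238,098.00.
Lowest total cost among the candidates is at Q = 4200.0.

TC* ≈ £238,098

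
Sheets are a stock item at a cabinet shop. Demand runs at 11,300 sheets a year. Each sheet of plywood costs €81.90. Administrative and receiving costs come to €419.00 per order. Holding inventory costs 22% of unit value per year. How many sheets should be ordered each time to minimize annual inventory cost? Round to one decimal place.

Q* ≈ 724.9 sheets

Holding cost H = 0.22 × €81.90 = €18.0180 per unit per year.
EOQ = √(2DS / H) = √(2 × 11,300 × 419 / 18.018).
= √(9,469,400 / 18.018) = √525,552.2256 ≈ 724.950.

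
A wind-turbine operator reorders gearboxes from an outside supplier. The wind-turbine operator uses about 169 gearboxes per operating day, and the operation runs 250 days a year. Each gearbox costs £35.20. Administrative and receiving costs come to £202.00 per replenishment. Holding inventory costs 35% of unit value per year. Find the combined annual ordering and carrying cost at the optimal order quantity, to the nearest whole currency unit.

Annual demand D = 169 × 250 = 42,250.
Holding cost H = 0.35 × £35.20 = £12.3200 per unit per year.
The optimal lot size = √(2DS/H) = √(2 × 42,250 × 202 / 12.32) ≈ 1177.06.
At Q*, ordering cost (D/Q*)S equals holding cost (Q*/2)H, each = √(DSH/2).
Minimum total = √(2DSH) = √(2 × 42,250 × 202 × 12.32) ≈ 14501.382.

TC* ≈ £14,501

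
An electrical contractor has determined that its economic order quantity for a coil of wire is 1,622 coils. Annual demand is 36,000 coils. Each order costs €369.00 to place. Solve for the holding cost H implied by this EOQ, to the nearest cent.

Invert the EOQ relation Q*² = 2DS/H.
From Q* = √(2DS/H): H = 2DS / Q*² = 2 × 36,000 × 369 / 1,622² = 10.0985.

H ≈ €10.10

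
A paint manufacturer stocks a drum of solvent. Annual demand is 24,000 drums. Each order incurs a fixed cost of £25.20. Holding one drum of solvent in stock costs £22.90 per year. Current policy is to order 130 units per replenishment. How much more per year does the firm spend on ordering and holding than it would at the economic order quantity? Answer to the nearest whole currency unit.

Extra cost ≈ £878 per year

EOQ = √(2DS/H) = √(2 × 24,000 × 25.2 / 22.9) ≈ 229.83.
Cost at Q* = (D/Q*)S + (Q*/2)H = √(2DSH) ≈ £5,263.06.
Cost at Q = 130: (24,000/130)×25.2 + (130/2)×22.9 = £4,652.31 + £1,488.50 = £6,140.81.
Excess = £6,140.81 − £5,263.06 = £877.74.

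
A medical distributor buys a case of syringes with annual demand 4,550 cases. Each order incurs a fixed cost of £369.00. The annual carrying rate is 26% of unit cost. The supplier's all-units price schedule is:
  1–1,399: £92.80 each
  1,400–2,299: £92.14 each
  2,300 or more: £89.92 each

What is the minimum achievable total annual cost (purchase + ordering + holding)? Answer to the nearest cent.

TC* ≈ £431,241.08

Holding cost per unit per year at price C is H = 0.26·C.
For each price level, check whether its EOQ is feasible; otherwise the best quantity at that price is the breakpoint.
EOQ at £92.80 = 373.1 (feasible in tier 1): TC = 4,550×£92.80 + (4,550/373.1)×369 + (373.1/2)×0.26×£92.80 = £431,241.08.
EOQ at £92.14 = 374.4 < 1400, so use break Q=1400: TC = 4,550×£92.14 + (4,550/1400.0)×369 + (1400.0/2)×0.26×£92.14 = £437,205.73.
EOQ at £89.92 = 379.0 < 2300, so use break Q=2300: TC = 4,550×£89.92 + (4,550/2300.0)×369 + (2300.0/2)×0.26×£89.92 = £436,752.06.
Lowest total cost among the candidates is at Q = 373.1.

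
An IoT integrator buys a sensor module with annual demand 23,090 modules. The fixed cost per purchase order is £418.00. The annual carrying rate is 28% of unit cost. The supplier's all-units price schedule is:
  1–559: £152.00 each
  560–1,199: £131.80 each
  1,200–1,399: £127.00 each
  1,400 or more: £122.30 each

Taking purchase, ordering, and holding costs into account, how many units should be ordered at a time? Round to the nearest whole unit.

Holding cost per unit per year at price C is H = 0.28·C.
For each price level, check whether its EOQ is feasible; otherwise the best quantity at that price is the breakpoint.
Tier 1 (£152.00): EOQ = 673.5 exceeds tier's upper bound 559, so this tier is dominated.
EOQ at £131.80 = 723.2 (feasible in tier 2): TC = 23,090×£131.80 + (23,090/723.2)×418 + (723.2/2)×0.28×£131.80 = £3,069,952.20.
EOQ at £127.00 = 736.8 < 1200, so use break Q=1200: TC = 23,090×£127.00 + (23,090/1200.0)×418 + (1200.0/2)×0.28×£127.00 = £2,961,809.02.
EOQ at £122.30 = 750.8 < 1400, so use break Q=1400: TC = 23,090×£122.30 + (23,090/1400.0)×418 + (1400.0/2)×0.28×£122.30 = £2,854,771.81.
Lowest total cost is £2,854,771.81 at Q = 1400.0.

Q* ≈ 1,400 modules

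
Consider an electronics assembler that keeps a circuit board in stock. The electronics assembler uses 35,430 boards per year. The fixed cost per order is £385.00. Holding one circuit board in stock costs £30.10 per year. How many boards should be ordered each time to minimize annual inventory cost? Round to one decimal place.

EOQ = √(2DS / H) = √(2 × 35,430 × 385 / 30.1).
= √(27,281,100 / 30.1) = √906,348.8372 ≈ 952.024.

Q* ≈ 952.0 boards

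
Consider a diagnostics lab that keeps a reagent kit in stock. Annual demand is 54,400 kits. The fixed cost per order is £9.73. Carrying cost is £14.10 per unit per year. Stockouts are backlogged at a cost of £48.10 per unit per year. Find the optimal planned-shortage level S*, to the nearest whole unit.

With planned backorders, Q* = √(2DS/H) · √((H+B)/B).
√(2DS/H) = √(2 × 54,400 × 9.73 / 14.1) = 274.007.
√((H+B)/B) = √((14.1+48.1)/48.1) = 1.1372.
Q* ≈ 311.590.
S* = Q* · H/(H+B) = 311.590 × 14.1/62.2 ≈ 70.634.

S* ≈ 71 kits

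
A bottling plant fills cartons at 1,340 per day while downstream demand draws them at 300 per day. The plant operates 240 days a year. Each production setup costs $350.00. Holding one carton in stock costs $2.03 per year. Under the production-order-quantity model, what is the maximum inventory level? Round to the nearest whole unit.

Annual demand D = 300 × 240 = 72,000.
Production build-up factor (1 − d/p) = 1 − 300/1,340 = 0.7761.
Q* = √(2DS / (H(1 − d/p))) = √(2 × 72,000 × 350 / (2.03 × 0.7761)).
= √(50,400,000 / 1.5755) ≈ 5655.916.
Maximum inventory = Q*(1 − d/p) = 5655.916 × 0.7761 ≈ 4389.666.

I_max ≈ 4,390 cartons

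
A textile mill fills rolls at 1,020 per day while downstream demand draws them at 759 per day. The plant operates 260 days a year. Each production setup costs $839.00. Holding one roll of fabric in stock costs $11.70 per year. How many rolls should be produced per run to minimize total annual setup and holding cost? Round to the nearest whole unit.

Q* ≈ 10,517 rolls

Annual demand D = 759 × 260 = 197,340.
Production build-up factor (1 − d/p) = 1 − 759/1,020 = 0.2559.
Q* = √(2DS / (H(1 − d/p))) = √(2 × 197,340 × 839 / (11.7 × 0.2559)).
= √(331,136,520 / 2.9938) ≈ 10516.965.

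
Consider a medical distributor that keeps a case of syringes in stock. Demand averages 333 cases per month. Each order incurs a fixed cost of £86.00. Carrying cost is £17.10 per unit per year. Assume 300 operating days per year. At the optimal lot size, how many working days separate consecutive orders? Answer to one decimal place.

T ≈ 15.1 days

Annual demand D = 333 × 12 = 3,996.
Q* = √(2DS/H) = √(2 × 3,996 × 86 / 17.1) ≈ 200.48.
Cycle time = Q*/D × 300 = 200.48 / 3,996 × 300 ≈ 15.051 days.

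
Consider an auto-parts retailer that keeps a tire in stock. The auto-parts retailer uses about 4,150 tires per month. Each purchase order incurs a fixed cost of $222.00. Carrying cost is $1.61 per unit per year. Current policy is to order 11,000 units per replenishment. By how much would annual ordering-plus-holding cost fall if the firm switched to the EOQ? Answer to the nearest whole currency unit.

Annual demand D = 4,150 × 12 = 49,800.
EOQ = √(2DS/H) = √(2 × 49,800 × 222 / 1.61) ≈ 3705.90.
Cost at Q* = (D/Q*)S + (Q*/2)H = √(2DSH) ≈ $5,966.49.
Cost at Q = 11,000: (49,800/11,000)×222 + (11,000/2)×1.61 = $1,005.05 + $8,855.00 = $9,860.05.
Excess = $9,860.05 − $5,966.49 = $3,893.56.

Extra cost ≈ $3,894 per year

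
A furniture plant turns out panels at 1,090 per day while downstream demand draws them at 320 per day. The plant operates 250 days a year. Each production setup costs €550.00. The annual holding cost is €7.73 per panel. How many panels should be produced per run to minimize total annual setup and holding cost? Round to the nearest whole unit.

Q* ≈ 4,014 panels

Annual demand D = 320 × 250 = 80,000.
Production build-up factor (1 − d/p) = 1 − 320/1,090 = 0.7064.
Q* = √(2DS / (H(1 − d/p))) = √(2 × 80,000 × 550 / (7.73 × 0.7064)).
= √(88,000,000 / 5.4606) ≈ 4014.389.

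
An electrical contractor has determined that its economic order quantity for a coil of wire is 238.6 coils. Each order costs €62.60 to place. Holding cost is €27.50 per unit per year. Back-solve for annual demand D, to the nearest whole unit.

Squaring Q* = √(2DS/H) gives Q*² = 2DS/H.
From Q* = √(2DS/H): D = Q*²H / (2S) = 238.6² × 27.5 / (2 × 62.6) = 12504.584.

D ≈ 12,505 coils per year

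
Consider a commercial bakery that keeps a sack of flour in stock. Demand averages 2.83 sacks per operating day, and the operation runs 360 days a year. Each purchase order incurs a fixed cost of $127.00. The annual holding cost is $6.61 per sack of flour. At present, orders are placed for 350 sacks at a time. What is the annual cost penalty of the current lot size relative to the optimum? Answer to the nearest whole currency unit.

Annual demand D = 2.83 × 360 = 1,018.8.
EOQ = √(2DS/H) = √(2 × 1,018.8 × 127 / 6.61) ≈ 197.86.
Cost at Q* = (D/Q*)S + (Q*/2)H = √(2DSH) ≈ $1,307.86.
Cost at Q = 350: (1,018.8/350)×127 + (350/2)×6.61 = $369.68 + $1,156.75 = $1,526.43.
Excess = $1,526.43 − $1,307.86 = $218.57.

Extra cost ≈ $219 per year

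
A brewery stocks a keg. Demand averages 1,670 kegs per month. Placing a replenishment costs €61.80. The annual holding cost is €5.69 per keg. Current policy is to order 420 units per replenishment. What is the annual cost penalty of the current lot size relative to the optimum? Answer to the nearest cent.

Annual demand D = 1,670 × 12 = 20,040.
EOQ = √(2DS/H) = √(2 × 20,040 × 61.8 / 5.69) ≈ 659.78.
Cost at Q* = (D/Q*)S + (Q*/2)H = √(2DSH) ≈ €3,754.17.
Cost at Q = 420: (20,040/420)×61.8 + (420/2)×5.69 = €2,948.74 + €1,194.90 = €4,143.64.
Excess = €4,143.64 − €3,754.17 = €389.47.

Extra cost ≈ €389.47 per year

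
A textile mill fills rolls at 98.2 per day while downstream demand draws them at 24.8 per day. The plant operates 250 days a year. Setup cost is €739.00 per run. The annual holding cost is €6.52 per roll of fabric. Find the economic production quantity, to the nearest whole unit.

Annual demand D = 24.8 × 250 = 6,200.
Production build-up factor (1 − d/p) = 1 − 24.8/98.2 = 0.7475.
Q* = √(2DS / (H(1 − d/p))) = √(2 × 6,200 × 739 / (6.52 × 0.7475)).
= √(9,163,600 / 4.8734) ≈ 1371.251.

Q* ≈ 1,371 rolls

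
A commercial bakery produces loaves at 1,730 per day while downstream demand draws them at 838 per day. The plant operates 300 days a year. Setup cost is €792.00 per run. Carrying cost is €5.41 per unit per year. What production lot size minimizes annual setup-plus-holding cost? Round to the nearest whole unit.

Q* ≈ 11,948 loaves

Annual demand D = 838 × 300 = 251,400.
Production build-up factor (1 − d/p) = 1 − 838/1,730 = 0.5156.
Q* = √(2DS / (H(1 − d/p))) = √(2 × 251,400 × 792 / (5.41 × 0.5156)).
= √(398,217,600 / 2.7894) ≈ 11948.193.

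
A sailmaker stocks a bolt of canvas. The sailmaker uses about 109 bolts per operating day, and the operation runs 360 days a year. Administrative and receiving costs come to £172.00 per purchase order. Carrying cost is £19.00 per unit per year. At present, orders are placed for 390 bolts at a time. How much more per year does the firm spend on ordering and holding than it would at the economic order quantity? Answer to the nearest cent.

Extra cost ≈ £4,996.08 per year

Annual demand D = 109 × 360 = 39,240.
EOQ = √(2DS/H) = √(2 × 39,240 × 172 / 19) ≈ 842.88.
Cost at Q* = (D/Q*)S + (Q*/2)H = √(2DSH) ≈ £16,014.76.
Cost at Q = 390: (39,240/390)×172 + (390/2)×19 = £17,305.85 + £3,705.00 = £21,010.85.
Excess = £21,010.85 − £16,014.76 = £4,996.08.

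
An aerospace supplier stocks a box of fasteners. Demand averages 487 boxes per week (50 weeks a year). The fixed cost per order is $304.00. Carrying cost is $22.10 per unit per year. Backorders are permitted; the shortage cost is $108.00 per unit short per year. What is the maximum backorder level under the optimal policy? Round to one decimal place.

Annual demand D = 487 × 50 = 24,350.
With planned backorders, Q* = √(2DS/H) · √((H+B)/B).
√(2DS/H) = √(2 × 24,350 × 304 / 22.1) = 818.474.
√((H+B)/B) = √((22.1+108)/108) = 1.0976.
Q* ≈ 898.322.
S* = Q* · H/(H+B) = 898.322 × 22.1/130.1 ≈ 152.597.

S* ≈ 152.6 boxes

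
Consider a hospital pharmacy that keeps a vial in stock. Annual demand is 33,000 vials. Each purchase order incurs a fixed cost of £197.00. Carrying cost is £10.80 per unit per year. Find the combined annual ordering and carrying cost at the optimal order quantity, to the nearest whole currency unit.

TC* ≈ £11,850

EOQ = √(2DS/H) = √(2 × 33,000 × 197 / 10.8) ≈ 1097.22.
At Q*, ordering cost (D/Q*)S equals holding cost (Q*/2)H, each = √(DSH/2).
Minimum total = √(2DSH) = √(2 × 33,000 × 197 × 10.8) ≈ 11849.962.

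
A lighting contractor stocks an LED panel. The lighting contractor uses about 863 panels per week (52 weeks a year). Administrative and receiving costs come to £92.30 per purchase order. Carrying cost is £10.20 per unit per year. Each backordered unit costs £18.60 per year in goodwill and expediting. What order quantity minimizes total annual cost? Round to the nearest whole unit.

Q* ≈ 1,121 panels

Annual demand D = 863 × 52 = 44,876.
With planned backorders, Q* = √(2DS/H) · √((H+B)/B).
√(2DS/H) = √(2 × 44,876 × 92.3 / 10.2) = 901.203.
√((H+B)/B) = √((10.2+18.6)/18.6) = 1.2443.
Q* ≈ 1121.405.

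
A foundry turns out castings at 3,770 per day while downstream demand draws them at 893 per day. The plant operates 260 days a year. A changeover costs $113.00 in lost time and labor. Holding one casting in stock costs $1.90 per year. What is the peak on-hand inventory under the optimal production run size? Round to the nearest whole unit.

I_max ≈ 4,591 castings

Annual demand D = 893 × 260 = 232,180.
Production build-up factor (1 − d/p) = 1 − 893/3,770 = 0.7631.
Q* = √(2DS / (H(1 − d/p))) = √(2 × 232,180 × 113 / (1.9 × 0.7631)).
= √(52,472,680 / 1.4499) ≈ 6015.761.
Maximum inventory = Q*(1 − d/p) = 6015.761 × 0.7631 ≈ 4590.807.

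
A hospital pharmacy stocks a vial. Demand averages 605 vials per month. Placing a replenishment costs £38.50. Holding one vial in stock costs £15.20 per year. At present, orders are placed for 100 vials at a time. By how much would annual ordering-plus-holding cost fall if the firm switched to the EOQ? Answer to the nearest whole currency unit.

Extra cost ≈ £640 per year

Annual demand D = 605 × 12 = 7,260.
EOQ = √(2DS/H) = √(2 × 7,260 × 38.5 / 15.2) ≈ 191.77.
Cost at Q* = (D/Q*)S + (Q*/2)H = √(2DSH) ≈ £2,914.98.
Cost at Q = 100: (7,260/100)×38.5 + (100/2)×15.2 = £2,795.10 + £760.00 = £3,555.10.
Excess = £3,555.10 − £2,914.98 = £640.12.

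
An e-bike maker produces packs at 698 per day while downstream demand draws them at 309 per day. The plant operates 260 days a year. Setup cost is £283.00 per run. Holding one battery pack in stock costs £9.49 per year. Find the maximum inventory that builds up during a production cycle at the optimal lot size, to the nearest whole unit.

I_max ≈ 1,634 packs

Annual demand D = 309 × 260 = 80,340.
Production build-up factor (1 − d/p) = 1 − 309/698 = 0.5573.
Q* = √(2DS / (H(1 − d/p))) = √(2 × 80,340 × 283 / (9.49 × 0.5573)).
= √(45,472,440 / 5.2888) ≈ 2932.202.
Maximum inventory = Q*(1 − d/p) = 2932.202 × 0.5573 ≈ 1634.136.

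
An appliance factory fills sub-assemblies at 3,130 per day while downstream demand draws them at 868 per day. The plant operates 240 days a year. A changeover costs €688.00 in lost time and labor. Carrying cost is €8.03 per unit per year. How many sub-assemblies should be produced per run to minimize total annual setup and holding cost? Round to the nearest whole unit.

Annual demand D = 868 × 240 = 208,320.
Production build-up factor (1 − d/p) = 1 − 868/3,130 = 0.7227.
Q* = √(2DS / (H(1 − d/p))) = √(2 × 208,320 × 688 / (8.03 × 0.7227)).
= √(286,648,320 / 5.8032) ≈ 7028.179.

Q* ≈ 7,028 sub-assemblies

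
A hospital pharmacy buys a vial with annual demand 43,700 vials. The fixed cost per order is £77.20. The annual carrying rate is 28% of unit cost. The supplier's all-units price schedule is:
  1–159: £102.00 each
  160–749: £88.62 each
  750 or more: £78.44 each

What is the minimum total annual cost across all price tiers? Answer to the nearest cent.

TC* ≈ £3,440,562.39

Holding cost per unit per year at price C is H = 0.28·C.
Evaluate total cost at each tier's feasible EOQ or, if the EOQ is below the tier, at the tier's minimum quantity.
Tier 1 (£102.00): EOQ = 486.1 exceeds tier's upper bound 159, so this tier is dominated.
EOQ at £88.62 = 521.5 (feasible in tier 2): TC = 43,700×£88.62 + (43,700/521.5)×77.2 + (521.5/2)×0.28×£88.62 = £3,885,633.25.
EOQ at £78.44 = 554.3 < 750, so use break Q=750: TC = 43,700×£78.44 + (43,700/750.0)×77.2 + (750.0/2)×0.28×£78.44 = £3,440,562.39.
Lowest total cost among the candidates is at Q = 750.0.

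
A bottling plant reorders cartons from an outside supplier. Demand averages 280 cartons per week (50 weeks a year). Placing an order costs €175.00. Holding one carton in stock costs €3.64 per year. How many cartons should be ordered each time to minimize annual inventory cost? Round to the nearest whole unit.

Q* ≈ 1,160 cartons

Annual demand D = 280 × 50 = 14,000.
EOQ = √(2DS / H) = √(2 × 14,000 × 175 / 3.64).
= √(4,900,000 / 3.64) = √1,346,153.8462 ≈ 1160.239.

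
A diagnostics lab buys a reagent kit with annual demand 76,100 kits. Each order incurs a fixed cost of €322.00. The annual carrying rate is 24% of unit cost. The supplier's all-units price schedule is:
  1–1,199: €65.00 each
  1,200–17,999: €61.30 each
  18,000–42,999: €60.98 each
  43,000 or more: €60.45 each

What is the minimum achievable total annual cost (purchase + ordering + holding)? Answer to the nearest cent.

TC* ≈ €4,691,781.66

Holding cost per unit per year at price C is H = 0.24·C.
Candidates are each tier's EOQ (if it falls in that tier) and each price-break quantity.
Tier 1 (€65.00): EOQ = 1772.4 exceeds tier's upper bound 1199, so this tier is dominated.
EOQ at €61.30 = 1825.2 (feasible in tier 2): TC = 76,100×€61.30 + (76,100/1825.2)×322 + (1825.2/2)×0.24×€61.30 = €4,691,781.66.
EOQ at €60.98 = 1829.9 < 18000, so use break Q=18000: TC = 76,100×€60.98 + (76,100/18000.0)×322 + (18000.0/2)×0.24×€60.98 = €4,773,656.14.
EOQ at €60.45 = 1837.9 < 43000, so use break Q=43000: TC = 76,100×€60.45 + (76,100/43000.0)×322 + (43000.0/2)×0.24×€60.45 = €4,912,736.87.
Lowest total cost among the candidates is at Q = 1825.2.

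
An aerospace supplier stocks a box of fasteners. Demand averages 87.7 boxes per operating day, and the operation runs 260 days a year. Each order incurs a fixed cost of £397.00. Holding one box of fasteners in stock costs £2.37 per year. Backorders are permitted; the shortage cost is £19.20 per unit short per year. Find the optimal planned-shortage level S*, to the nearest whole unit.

S* ≈ 322 boxes

Annual demand D = 87.7 × 260 = 22,802.
With planned backorders, Q* = √(2DS/H) · √((H+B)/B).
√(2DS/H) = √(2 × 22,802 × 397 / 2.37) = 2763.901.
√((H+B)/B) = √((2.37+19.2)/19.2) = 1.0599.
Q* ≈ 2929.524.
S* = Q* · H/(H+B) = 2929.524 × 2.37/21.57 ≈ 321.881.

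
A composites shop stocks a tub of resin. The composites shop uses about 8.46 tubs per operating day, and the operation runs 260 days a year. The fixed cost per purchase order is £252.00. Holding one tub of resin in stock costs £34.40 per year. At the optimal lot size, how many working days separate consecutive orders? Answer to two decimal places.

T ≈ 21.22 days

Annual demand D = 8.46 × 260 = 2,199.6.
EOQ = √(2DS/H) = √(2 × 2,199.6 × 252 / 34.4) ≈ 179.52.
Cycle time = Q*/D × 260 = 179.52 / 2,199.6 × 260 ≈ 21.220 days.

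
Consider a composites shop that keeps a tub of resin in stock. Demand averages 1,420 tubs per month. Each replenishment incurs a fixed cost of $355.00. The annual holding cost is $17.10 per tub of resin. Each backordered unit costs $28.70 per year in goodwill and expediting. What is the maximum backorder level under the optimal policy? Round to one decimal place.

S* ≈ 396.7 tubs

Annual demand D = 1,420 × 12 = 17,040.
With planned backorders, Q* = √(2DS/H) · √((H+B)/B).
√(2DS/H) = √(2 × 17,040 × 355 / 17.1) = 841.135.
√((H+B)/B) = √((17.1+28.7)/28.7) = 1.2633.
Q* ≈ 1062.570.
S* = Q* · H/(H+B) = 1062.570 × 17.1/45.8 ≈ 396.724.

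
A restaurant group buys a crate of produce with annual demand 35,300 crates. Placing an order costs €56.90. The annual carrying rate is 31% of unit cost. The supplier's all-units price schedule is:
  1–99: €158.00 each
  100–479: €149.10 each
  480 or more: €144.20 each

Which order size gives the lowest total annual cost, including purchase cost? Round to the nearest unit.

Q* ≈ 480 crates

Holding cost per unit per year at price C is H = 0.31·C.
Evaluate total cost at each tier's feasible EOQ or, if the EOQ is below the tier, at the tier's minimum quantity.
Tier 1 (€158.00): EOQ = 286.4 exceeds tier's upper bound 99, so this tier is dominated.
EOQ at €149.10 = 294.8 (feasible in tier 2): TC = 35,300×€149.10 + (35,300/294.8)×56.9 + (294.8/2)×0.31×€149.10 = €5,276,856.31.
EOQ at €144.20 = 299.8 < 480, so use break Q=480: TC = 35,300×€144.20 + (35,300/480.0)×56.9 + (480.0/2)×0.31×€144.20 = €5,105,173.00.
Lowest total cost is €5,105,173.00 at Q = 480.0.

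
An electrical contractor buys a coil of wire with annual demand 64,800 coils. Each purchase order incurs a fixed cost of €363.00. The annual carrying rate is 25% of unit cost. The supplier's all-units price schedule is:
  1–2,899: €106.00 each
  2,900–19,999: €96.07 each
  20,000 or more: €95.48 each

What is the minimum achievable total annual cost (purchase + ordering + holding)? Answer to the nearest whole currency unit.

Holding cost per unit per year at price C is H = 0.25·C.
Evaluate total cost at each tier's feasible EOQ or, if the EOQ is below the tier, at the tier's minimum quantity.
EOQ at €106.00 = 1332.4 (feasible in tier 1): TC = 64,800×€106.00 + (64,800/1332.4)×363 + (1332.4/2)×0.25×€106.00 = €6,904,108.46.
EOQ at €96.07 = 1399.6 < 2900, so use break Q=2900: TC = 64,800×€96.07 + (64,800/2900.0)×363 + (2900.0/2)×0.25×€96.07 = €6,268,272.55.
EOQ at €95.48 = 1403.9 < 20000, so use break Q=20000: TC = 64,800×€95.48 + (64,800/20000.0)×363 + (20000.0/2)×0.25×€95.48 = €6,426,980.12.
Lowest total cost among the candidates is at Q = 2900.0.

TC* ≈ €6,268,273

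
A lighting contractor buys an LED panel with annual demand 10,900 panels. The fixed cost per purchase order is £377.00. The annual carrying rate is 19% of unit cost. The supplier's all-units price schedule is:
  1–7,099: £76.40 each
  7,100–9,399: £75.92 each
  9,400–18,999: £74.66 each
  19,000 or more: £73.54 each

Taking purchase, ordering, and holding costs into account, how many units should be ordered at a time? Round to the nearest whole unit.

Holding cost per unit per year at price C is H = 0.19·C.
Evaluate total cost at each tier's feasible EOQ or, if the EOQ is below the tier, at the tier's minimum quantity.
EOQ at £76.40 = 752.4 (feasible in tier 1): TC = 10,900×£76.40 + (10,900/752.4)×377 + (752.4/2)×0.19×£76.40 = £843,682.51.
EOQ at £75.92 = 754.8 < 7100, so use break Q=7100: TC = 10,900×£75.92 + (10,900/7100.0)×377 + (7100.0/2)×0.19×£75.92 = £879,314.81.
EOQ at £74.66 = 761.2 < 9400, so use break Q=9400: TC = 10,900×£74.66 + (10,900/9400.0)×377 + (9400.0/2)×0.19×£74.66 = £880,902.54.
EOQ at £73.54 = 766.9 < 19000, so use break Q=19000: TC = 10,900×£73.54 + (10,900/19000.0)×377 + (19000.0/2)×0.19×£73.54 = £934,541.98.
Lowest total cost is £843,682.51 at Q = 752.4.

Q* ≈ 752 panels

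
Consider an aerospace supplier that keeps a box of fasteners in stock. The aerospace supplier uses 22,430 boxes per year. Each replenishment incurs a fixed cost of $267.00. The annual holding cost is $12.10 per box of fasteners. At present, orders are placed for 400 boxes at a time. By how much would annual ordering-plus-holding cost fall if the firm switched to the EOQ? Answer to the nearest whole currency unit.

EOQ = √(2DS/H) = √(2 × 22,430 × 267 / 12.1) ≈ 994.93.
Cost at Q* = (D/Q*)S + (Q*/2)H = √(2DSH) ≈ $12,038.65.
Cost at Q = 400: (22,430/400)×267 + (400/2)×12.1 = $14,972.03 + $2,420.00 = $17,392.03.
Excess = $17,392.03 − $12,038.65 = $5,353.37.

Extra cost ≈ $5,353 per year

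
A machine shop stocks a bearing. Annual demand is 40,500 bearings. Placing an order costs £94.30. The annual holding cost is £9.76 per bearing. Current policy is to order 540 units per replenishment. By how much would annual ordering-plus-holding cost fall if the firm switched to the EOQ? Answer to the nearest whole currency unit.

Extra cost ≈ £1,073 per year

EOQ = √(2DS/H) = √(2 × 40,500 × 94.3 / 9.76) ≈ 884.65.
Cost at Q* = (D/Q*)S + (Q*/2)H = √(2DSH) ≈ £8,634.22.
Cost at Q = 540: (40,500/540)×94.3 + (540/2)×9.76 = £7,072.50 + £2,635.20 = £9,707.70.
Excess = £9,707.70 − £8,634.22 = £1,073.48.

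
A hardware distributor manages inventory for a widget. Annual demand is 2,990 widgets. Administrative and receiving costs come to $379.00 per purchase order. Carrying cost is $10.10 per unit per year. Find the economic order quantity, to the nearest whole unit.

Q* ≈ 474 widgets

EOQ = √(2DS / H) = √(2 × 2,990 × 379 / 10.1).
= √(2,266,420 / 10.1) = √224,398.0198 ≈ 473.707.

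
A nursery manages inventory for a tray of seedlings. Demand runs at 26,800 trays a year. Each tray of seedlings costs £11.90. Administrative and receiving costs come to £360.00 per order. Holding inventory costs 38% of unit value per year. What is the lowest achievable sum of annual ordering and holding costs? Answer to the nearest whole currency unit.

Holding cost H = 0.38 × £11.90 = £4.5220 per unit per year.
Q* = √(2DS/H) = √(2 × 26,800 × 360 / 4.522) ≈ 2065.71.
At Q*, ordering cost (D/Q*)S equals holding cost (Q*/2)H, each = √(DSH/2).
Minimum total = √(2DSH) = √(2 × 26,800 × 360 × 4.522) ≈ 9341.119.

TC* ≈ £9,341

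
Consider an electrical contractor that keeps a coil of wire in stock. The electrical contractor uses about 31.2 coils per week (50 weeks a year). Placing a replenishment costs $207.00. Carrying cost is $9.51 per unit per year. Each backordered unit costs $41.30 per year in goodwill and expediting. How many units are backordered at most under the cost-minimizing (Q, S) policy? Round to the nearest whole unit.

Annual demand D = 31.2 × 50 = 1,560.
With planned backorders, Q* = √(2DS/H) · √((H+B)/B).
√(2DS/H) = √(2 × 1,560 × 207 / 9.51) = 260.599.
√((H+B)/B) = √((9.51+41.3)/41.3) = 1.1092.
Q* ≈ 289.049.
S* = Q* · H/(H+B) = 289.049 × 9.51/50.81 ≈ 54.101.

S* ≈ 54 coils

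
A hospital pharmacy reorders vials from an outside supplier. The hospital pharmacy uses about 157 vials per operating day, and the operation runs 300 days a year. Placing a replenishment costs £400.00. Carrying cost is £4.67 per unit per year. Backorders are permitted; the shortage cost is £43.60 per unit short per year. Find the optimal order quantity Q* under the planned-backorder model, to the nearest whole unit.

Annual demand D = 157 × 300 = 47,100.
With planned backorders, Q* = √(2DS/H) · √((H+B)/B).
√(2DS/H) = √(2 × 47,100 × 400 / 4.67) = 2840.514.
√((H+B)/B) = √((4.67+43.6)/43.6) = 1.0522.
Q* ≈ 2988.769.

Q* ≈ 2,989 vials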